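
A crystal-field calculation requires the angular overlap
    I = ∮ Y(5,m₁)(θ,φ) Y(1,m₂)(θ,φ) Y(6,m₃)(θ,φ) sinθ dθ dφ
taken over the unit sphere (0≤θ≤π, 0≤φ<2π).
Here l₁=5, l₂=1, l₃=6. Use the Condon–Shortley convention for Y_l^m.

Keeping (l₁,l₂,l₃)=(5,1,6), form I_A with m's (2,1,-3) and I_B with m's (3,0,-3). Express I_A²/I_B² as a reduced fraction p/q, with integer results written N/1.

4/3

Same 5,1,6: normalisation and zero-m 3j drop out of the ratio.
A: Δ: 0! 10! 2! / 13! → 1/858; sum: t=0:+1/60480 = 1/60480; 3j²(5 1 6; 2 1 -3) = Δ·Π!·Σ² = 6/143  (sign -1)
B: Δ: 0! 10! 2! / 13! → 1/858; sum: t=0:+1/80640 = 1/80640; 3j²(5 1 6; 3 0 -3) = Δ·Π!·Σ² = 9/286  (sign -1)
I_A²/I_B² = (6/143)/(9/286) = 4/3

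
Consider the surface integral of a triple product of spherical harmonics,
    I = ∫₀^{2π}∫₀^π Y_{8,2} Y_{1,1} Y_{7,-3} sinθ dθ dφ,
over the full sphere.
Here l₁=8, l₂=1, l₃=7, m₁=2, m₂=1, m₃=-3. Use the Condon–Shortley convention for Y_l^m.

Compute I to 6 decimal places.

Checks pass: Σm=0; 16 even; l₃=7∈[7,9].
(2·8+1)(2·1+1)(2·7+1) = 765
Δ: 2! 14! 0! / 17! → 1/2040
sum: t=1:−1/25401600 = -1/25401600
3j²(8 1 7; 0 0 0) = Δ·Π!·Σ² = 8/255  (sign +1)
sum: t=2:+1/174182400 = 1/174182400
3j²(8 1 7; 2 1 -3) = Δ·Π!·Σ² = 1/136  (sign +1)
combine: 4πI² = 765·8/255·1/136 = 3/17
take √, sign +1: I = 0.11850352

0.118504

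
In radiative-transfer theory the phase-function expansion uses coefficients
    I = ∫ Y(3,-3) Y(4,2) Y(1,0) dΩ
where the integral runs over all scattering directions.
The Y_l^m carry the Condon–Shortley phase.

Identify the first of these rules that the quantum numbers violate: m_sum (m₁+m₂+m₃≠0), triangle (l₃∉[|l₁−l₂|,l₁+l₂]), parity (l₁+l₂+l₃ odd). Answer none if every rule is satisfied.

azimuthal sum: -3 + 2 + 0 = -1  ✗
1 ≤ 1 ≤ 7 (triangle on l)
L = 3 + 4 + 1 = 8 (even)

m_sum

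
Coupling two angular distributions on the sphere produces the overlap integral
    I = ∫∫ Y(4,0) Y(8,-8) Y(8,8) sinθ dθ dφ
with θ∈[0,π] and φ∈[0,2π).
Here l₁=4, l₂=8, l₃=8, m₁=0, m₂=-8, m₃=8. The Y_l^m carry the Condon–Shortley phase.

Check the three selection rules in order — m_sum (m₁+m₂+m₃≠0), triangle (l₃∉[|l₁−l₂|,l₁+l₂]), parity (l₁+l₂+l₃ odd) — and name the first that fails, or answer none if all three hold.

none

m₁+m₂+m₃ = 0 − 8 + 8 = 0  ✓
triangle: |4−8|=4 ≤ l₃=8 ≤ 4+8=12  ✓
parity: l₁+l₂+l₃ = 20 is even  ✓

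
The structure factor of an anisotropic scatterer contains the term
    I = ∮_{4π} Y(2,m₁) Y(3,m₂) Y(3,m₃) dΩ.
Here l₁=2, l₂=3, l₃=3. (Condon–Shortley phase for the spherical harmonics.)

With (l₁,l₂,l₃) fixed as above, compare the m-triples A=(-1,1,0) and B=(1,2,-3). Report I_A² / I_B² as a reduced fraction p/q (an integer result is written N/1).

2/25

l's match ⇒ only the (l;m) 3-j factors differ between A and B.
A: triangle coeff Δ(2,3,3) = 1/3780; Σ_t [1,2]: t=1:−1/12 t=2:+1/8 = 1/24; (3j)²=1/210 [(2 3 3; -1 1 0)], sign=-1
B: triangle coeff Δ(2,3,3) = 1/3780; Σ_t [1,1]: t=1:−1/48 = -1/48; (3j)²=5/84 [(2 3 3; 1 2 -3)], sign=-1
I_A²/I_B² = (1/210)/(5/84) = 2/25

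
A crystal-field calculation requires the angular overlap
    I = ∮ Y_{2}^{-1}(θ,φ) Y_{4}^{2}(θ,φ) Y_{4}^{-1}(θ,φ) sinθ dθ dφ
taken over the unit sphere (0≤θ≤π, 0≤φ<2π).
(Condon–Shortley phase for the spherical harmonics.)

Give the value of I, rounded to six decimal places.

0.127700

Checks pass: Σm=0; 10 even; l₃=4∈[2,6].
(2·2+1)(2·4+1)(2·4+1) = 405
Δ: 2! 2! 6! / 11! → 1/13860
sum: t=0:+1/192 t=1:−1/36 t=2:+1/192 = -5/288
3j²(2 4 4; 0 0 0) = Δ·Π!·Σ² = 20/693  (sign -1)
sum: t=1:−1/240 t=2:+1/96 = 1/160
3j²(2 4 4; -1 2 -1) = Δ·Π!·Σ² = 27/1540  (sign -1)
combine: 4πI² = 405·20/693·27/1540 = 1215/5929
take √, sign +1: I = 0.12770047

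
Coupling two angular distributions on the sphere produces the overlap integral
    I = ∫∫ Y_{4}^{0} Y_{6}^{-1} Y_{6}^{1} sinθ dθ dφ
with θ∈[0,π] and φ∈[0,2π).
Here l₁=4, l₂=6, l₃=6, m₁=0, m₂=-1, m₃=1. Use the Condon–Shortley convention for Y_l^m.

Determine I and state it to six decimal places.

Checks pass: Σm=0; 16 even; l₃=6∈[2,10].
(2·4+1)(2·6+1)(2·6+1) = 1521
Δ: 4! 4! 8! / 17! → 1/15315300
sum: t=0:+1/829440 t=1:−1/25920 t=2:+1/9216 t=3:−1/25920 t=4:+1/829440 = 7/207360
3j²(4 6 6; 0 0 0) = Δ·Π!·Σ² = 28/2431  (sign +1)
sum: t=0:+1/414720 t=1:−1/20736 t=2:+1/11520 t=3:−1/51840 t=4:+1/2903040 = 1/45360
3j²(4 6 6; 0 -1 1) = Δ·Π!·Σ² = 1024/153153  (sign -1)
combine: 4πI² = 1521·28/2431·1024/153153 = 4096/34969
take √, sign -1: I = -0.09654581

-0.096546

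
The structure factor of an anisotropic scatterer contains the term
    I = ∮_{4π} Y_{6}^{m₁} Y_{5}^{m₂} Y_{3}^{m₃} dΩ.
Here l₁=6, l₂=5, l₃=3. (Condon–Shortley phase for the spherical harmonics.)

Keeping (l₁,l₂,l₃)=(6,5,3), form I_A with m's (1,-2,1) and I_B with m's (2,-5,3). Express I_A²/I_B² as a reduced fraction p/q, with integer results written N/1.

Shared (l₁,l₂,l₃)=(6,5,3): N and (l;000)² cancel in I_A²/I_B².
A: Δ = 8!·4!·2!/15! = 1/675675; Racah Σ t=1..3: t=1:−1/241920 t=2:+1/8640 t=3:−1/5760 = -1/16128; ⇒ 3j(6 5 3; 1 -2 1)² = 5/1001, sgn -1
B: Δ = 8!·4!·2!/15! = 1/675675; Racah Σ t=0..0: t=0:+1/1935360 = 1/1935360; ⇒ 3j(6 5 3; 2 -5 3)² = 1/1001, sgn +1
I_A²/I_B² = (5/1001)/(1/1001) = 5/1

5/1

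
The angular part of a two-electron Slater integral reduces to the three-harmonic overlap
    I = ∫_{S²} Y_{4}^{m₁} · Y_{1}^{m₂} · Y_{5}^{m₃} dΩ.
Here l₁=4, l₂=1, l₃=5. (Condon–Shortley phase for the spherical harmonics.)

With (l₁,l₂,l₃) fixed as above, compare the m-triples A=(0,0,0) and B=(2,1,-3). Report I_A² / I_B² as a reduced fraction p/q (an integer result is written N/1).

l's match ⇒ only the (l;m) 3-j factors differ between A and B.
A: triangle coeff Δ(4,1,5) = 1/495; Σ_t [0,0]: t=0:+1/576 = 1/576; (3j)²=5/99 [(4 1 5; 0 0 0)], sign=-1
B: triangle coeff Δ(4,1,5) = 1/495; Σ_t [0,0]: t=0:+1/2880 = 1/2880; (3j)²=28/495 [(4 1 5; 2 1 -3)], sign=+1
I_A²/I_B² = (5/99)/(28/495) = 25/28

25/28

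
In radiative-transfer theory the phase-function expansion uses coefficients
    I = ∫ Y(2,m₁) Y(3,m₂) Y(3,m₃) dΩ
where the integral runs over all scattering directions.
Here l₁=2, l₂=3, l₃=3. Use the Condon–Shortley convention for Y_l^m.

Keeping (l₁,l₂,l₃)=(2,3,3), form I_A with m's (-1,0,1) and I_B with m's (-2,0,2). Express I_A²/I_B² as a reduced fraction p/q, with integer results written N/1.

1/10

l's match ⇒ only the (l;m) 3-j factors differ between A and B.
A: triangle coeff Δ(2,3,3) = 1/3780; Σ_t [1,2]: t=1:−1/8 t=2:+1/12 = -1/24; (3j)²=1/210 [(2 3 3; -1 0 1)], sign=-1
B: triangle coeff Δ(2,3,3) = 1/3780; Σ_t [2,2]: t=2:+1/24 = 1/24; (3j)²=1/21 [(2 3 3; -2 0 2)], sign=-1
I_A²/I_B² = (1/210)/(1/21) = 1/10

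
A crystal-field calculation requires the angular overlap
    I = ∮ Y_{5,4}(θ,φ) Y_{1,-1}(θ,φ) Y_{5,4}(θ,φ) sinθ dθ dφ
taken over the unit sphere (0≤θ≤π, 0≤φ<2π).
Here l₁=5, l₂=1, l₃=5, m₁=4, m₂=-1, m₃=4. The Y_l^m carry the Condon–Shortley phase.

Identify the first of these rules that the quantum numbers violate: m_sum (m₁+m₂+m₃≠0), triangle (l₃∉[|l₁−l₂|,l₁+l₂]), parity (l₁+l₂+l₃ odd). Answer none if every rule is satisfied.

m_sum

m₁+m₂+m₃ = 4 − 1 + 4 = 7  ✗
triangle: |5−1|=4 ≤ l₃=5 ≤ 5+1=6
parity: l₁+l₂+l₃ = 11 is odd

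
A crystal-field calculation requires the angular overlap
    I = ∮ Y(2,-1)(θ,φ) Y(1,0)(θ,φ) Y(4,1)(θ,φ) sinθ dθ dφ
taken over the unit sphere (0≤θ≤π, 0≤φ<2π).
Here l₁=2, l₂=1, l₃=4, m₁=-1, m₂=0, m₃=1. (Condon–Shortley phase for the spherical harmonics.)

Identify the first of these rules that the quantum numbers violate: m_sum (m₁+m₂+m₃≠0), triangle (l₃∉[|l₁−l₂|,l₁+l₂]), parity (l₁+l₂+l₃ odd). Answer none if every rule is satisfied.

triangle

Σmᵢ = 0  ✓
l₃∈[|l₁−l₂|,l₁+l₂]=[1,3], have l₃=4  ✗
Σlᵢ = 7 ⇒ odd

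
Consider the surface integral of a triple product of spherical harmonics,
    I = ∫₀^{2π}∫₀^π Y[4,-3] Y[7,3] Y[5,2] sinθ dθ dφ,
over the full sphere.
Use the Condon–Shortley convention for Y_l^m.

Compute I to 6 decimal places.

0.000000

Σmᵢ = 2 ≠ 0, so the φ-integral vanishes; I = 0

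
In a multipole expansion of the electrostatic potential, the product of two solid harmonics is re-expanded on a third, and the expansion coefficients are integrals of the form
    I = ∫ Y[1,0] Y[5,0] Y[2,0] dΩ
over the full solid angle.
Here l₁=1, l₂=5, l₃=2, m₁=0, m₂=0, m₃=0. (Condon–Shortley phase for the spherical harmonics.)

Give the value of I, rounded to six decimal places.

0.000000

triangle: need 4≤l₃≤6, have 2; I=0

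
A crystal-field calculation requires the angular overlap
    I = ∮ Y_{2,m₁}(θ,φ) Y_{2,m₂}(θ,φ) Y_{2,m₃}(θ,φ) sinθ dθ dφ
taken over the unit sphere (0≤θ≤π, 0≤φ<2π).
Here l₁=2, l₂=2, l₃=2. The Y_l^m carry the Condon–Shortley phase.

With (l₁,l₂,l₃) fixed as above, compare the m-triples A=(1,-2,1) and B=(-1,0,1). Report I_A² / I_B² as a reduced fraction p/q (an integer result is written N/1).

6/1

Same 2,2,2: normalisation and zero-m 3j drop out of the ratio.
A: Δ: 2! 2! 2! / 7! → 1/630; sum: t=0:+1/4 = 1/4; 3j²(2 2 2; 1 -2 1) = Δ·Π!·Σ² = 3/35  (sign -1)
B: Δ: 2! 2! 2! / 7! → 1/630; sum: t=1:−1/2 t=2:+1/4 = -1/4; 3j²(2 2 2; -1 0 1) = Δ·Π!·Σ² = 1/70  (sign +1)
I_A²/I_B² = (3/35)/(1/70) = 6/1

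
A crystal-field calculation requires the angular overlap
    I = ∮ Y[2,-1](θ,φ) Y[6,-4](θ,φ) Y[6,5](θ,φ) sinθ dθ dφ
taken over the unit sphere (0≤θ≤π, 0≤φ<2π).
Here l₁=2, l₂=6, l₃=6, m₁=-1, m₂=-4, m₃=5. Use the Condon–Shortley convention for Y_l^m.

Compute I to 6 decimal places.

m-sum 0 ✓  L=14 even ✓  4≤6≤8 ✓
Π(2lᵢ+1) = 5×13×13 = 845
triangle coeff Δ(2,6,6) = 1/90090
Σ_t [0,2]: t=0:+1/69120 t=1:−1/14400 t=2:+1/69120 = -7/172800
(3j)²=14/715 [(2 6 6; 0 0 0)], sign=-1
Σ_t [1,2]: t=1:−1/725760 t=2:+1/7257600 = -1/806400
(3j)²=27/910 [(2 6 6; -1 -4 5)], sign=+1
⇒ 4πI² = 27/55
I = (-1)√(27/55/(4π)) = -0.19764945

-0.197649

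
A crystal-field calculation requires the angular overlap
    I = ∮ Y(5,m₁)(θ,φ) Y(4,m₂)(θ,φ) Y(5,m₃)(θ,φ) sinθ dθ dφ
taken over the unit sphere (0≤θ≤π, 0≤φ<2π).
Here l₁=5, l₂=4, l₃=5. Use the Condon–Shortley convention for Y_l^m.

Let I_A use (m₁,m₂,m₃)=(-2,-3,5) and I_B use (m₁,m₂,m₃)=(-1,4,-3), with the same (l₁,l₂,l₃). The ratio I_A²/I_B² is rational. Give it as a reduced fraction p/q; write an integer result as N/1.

7/10

l's match ⇒ only the (l;m) 3-j factors differ between A and B.
A: triangle coeff Δ(5,4,5) = 1/3153150; Σ_t [1,1]: t=1:−1/103680 = -1/103680; (3j)²=7/429 [(5 4 5; -2 -3 5)], sign=-1
B: triangle coeff Δ(5,4,5) = 1/3153150; Σ_t [4,4]: t=4:+1/27648 = 1/27648; (3j)²=10/429 [(5 4 5; -1 4 -3)], sign=+1
I_A²/I_B² = (7/429)/(10/429) = 7/10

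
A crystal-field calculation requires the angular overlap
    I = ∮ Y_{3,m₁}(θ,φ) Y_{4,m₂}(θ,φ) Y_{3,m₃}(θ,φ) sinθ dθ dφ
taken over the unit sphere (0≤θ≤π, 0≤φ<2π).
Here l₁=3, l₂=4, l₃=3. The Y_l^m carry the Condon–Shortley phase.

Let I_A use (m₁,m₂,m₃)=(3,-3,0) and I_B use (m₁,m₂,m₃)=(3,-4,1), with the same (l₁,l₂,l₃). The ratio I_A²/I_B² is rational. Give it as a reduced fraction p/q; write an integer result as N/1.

Same 3,4,3: normalisation and zero-m 3j drop out of the ratio.
A: Δ: 4! 2! 4! / 11! → 1/34650; sum: t=0:+1/288 = 1/288; 3j²(3 4 3; 3 -3 0) = Δ·Π!·Σ² = 1/22  (sign -1)
B: Δ: 4! 2! 4! / 11! → 1/34650; sum: t=0:+1/1152 = 1/1152; 3j²(3 4 3; 3 -4 1) = Δ·Π!·Σ² = 1/33  (sign +1)
I_A²/I_B² = (1/22)/(1/33) = 3/2

3/2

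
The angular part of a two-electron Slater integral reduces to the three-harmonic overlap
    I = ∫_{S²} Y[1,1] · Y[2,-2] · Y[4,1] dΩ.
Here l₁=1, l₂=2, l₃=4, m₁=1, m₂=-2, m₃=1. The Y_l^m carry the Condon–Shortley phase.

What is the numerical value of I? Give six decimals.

l₃=4 ∉ [1,3] — triangle fails ⇒ I = 0

0.000000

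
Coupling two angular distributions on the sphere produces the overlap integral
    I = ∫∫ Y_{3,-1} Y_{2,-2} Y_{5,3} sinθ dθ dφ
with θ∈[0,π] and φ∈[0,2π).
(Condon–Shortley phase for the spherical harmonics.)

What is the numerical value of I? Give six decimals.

-0.200476

m-sum 0 ✓  L=10 even ✓  1≤5≤5 ✓
Π(2lᵢ+1) = 7×5×11 = 385
triangle coeff Δ(3,2,5) = 1/2310
Σ_t [0,0]: t=0:+1/144 = 1/144
(3j)²=10/231 [(3 2 5; 0 0 0)], sign=-1
Σ_t [0,0]: t=0:+1/1152 = 1/1152
(3j)²=1/33 [(3 2 5; -1 -2 3)], sign=+1
⇒ 4πI² = 50/99
I = (-1)√(50/99/(4π)) = -0.20047604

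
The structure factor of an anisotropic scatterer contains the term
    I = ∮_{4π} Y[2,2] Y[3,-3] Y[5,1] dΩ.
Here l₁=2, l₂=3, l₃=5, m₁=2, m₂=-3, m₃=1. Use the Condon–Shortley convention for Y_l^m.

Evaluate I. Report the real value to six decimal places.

Checks pass: Σm=0; 10 even; l₃=5∈[1,5].
(2·2+1)(2·3+1)(2·5+1) = 385
Δ: 0! 4! 6! / 11! → 1/2310
sum: t=0:+1/144 = 1/144
3j²(2 3 5; 0 0 0) = Δ·Π!·Σ² = 10/231  (sign -1)
sum: t=0:+1/17280 = 1/17280
3j²(2 3 5; 2 -3 1) = Δ·Π!·Σ² = 1/2310  (sign +1)
combine: 4πI² = 385·10/231·1/2310 = 5/693
take √, sign -1: I = -0.02396147

-0.023961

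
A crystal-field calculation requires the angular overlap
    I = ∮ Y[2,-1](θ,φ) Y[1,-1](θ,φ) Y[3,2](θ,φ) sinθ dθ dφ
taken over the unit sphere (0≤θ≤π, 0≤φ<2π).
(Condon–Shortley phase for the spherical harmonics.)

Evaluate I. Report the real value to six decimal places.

0.261169

Rules hold: Σm=0, L=6 even, 1≤3≤3.
N = 5·3·7 = 105
Δ = 0!·4!·2!/7! = 1/105
Racah Σ t=0..0: t=0:+1/4 = 1/4
⇒ 3j(2 1 3; 0 0 0)² = 3/35, sgn -1
Racah Σ t=0..0: t=0:+1/12 = 1/12
⇒ 3j(2 1 3; -1 -1 2)² = 2/21, sgn -1
4πI² = N·(3j₀)²·(3jₘ)² = 6/7
I = +1·√(0.857143/4π) = 0.26116903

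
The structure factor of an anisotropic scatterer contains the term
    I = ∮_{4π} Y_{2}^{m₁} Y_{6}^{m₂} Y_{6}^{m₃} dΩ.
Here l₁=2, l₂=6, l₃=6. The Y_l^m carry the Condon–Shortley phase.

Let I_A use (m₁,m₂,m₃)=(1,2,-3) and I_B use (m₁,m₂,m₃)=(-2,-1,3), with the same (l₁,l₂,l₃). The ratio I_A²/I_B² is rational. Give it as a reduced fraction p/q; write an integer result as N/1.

5/8

Shared (l₁,l₂,l₃)=(2,6,6): N and (l;000)² cancel in I_A²/I_B².
A: Δ = 2!·2!·10!/15! = 1/90090; Racah Σ t=0..1: t=0:+1/161280 t=1:−1/60480 = -1/96768; ⇒ 3j(2 6 6; 1 2 -3)² = 15/1001, sgn +1
B: Δ = 2!·2!·10!/15! = 1/90090; Racah Σ t=2..2: t=2:+1/120960 = 1/120960; ⇒ 3j(2 6 6; -2 -1 3)² = 24/1001, sgn -1
I_A²/I_B² = (15/1001)/(24/1001) = 5/8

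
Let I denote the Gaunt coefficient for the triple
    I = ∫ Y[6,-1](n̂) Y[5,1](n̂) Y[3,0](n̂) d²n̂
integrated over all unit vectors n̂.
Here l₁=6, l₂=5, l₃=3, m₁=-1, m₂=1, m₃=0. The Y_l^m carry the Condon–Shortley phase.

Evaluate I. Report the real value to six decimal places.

-0.123080

Checks pass: Σm=0; 14 even; l₃=3∈[1,11].
(2·6+1)(2·5+1)(2·3+1) = 1001
Δ: 8! 4! 2! / 15! → 1/675675
sum: t=3:−1/8640 t=4:+1/2304 t=5:−1/8640 = 7/34560
3j²(6 5 3; 0 0 0) = Δ·Π!·Σ² = 7/429  (sign -1)
sum: t=4:+1/6912 t=5:−1/2880 t=6:+1/17280 = -1/6912
3j²(6 5 3; -1 1 0) = Δ·Π!·Σ² = 5/429  (sign +1)
combine: 4πI² = 1001·7/429·5/429 = 245/1287
take √, sign -1: I = -0.12308038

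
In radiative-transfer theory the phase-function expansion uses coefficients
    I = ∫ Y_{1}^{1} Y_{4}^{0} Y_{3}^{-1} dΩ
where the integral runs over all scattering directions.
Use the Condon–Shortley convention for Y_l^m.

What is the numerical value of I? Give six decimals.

0.150786

Rules hold: Σm=0, L=8 even, 3≤3≤5.
N = 3·9·7 = 189
Δ = 2!·0!·6!/9! = 1/252
Racah Σ t=1..1: t=1:−1/36 = -1/36
⇒ 3j(1 4 3; 0 0 0)² = 4/63, sgn +1
Racah Σ t=0..0: t=0:+1/96 = 1/96
⇒ 3j(1 4 3; 1 0 -1)² = 1/42, sgn +1
4πI² = N·(3j₀)²·(3jₘ)² = 2/7
I = +1·√(0.285714/4π) = 0.15078601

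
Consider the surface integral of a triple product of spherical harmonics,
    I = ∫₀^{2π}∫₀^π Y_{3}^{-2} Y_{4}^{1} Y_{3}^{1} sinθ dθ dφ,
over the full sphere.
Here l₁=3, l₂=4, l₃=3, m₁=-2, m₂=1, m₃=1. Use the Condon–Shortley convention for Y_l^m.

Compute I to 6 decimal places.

0.145070

Rules hold: Σm=0, L=10 even, 1≤3≤7.
N = 7·9·7 = 441
Δ = 4!·2!·4!/11! = 1/34650
Racah Σ t=1..3: t=1:−1/72 t=2:+1/16 t=3:−1/72 = 5/144
⇒ 3j(3 4 3; 0 0 0)² = 2/77, sgn -1
Racah Σ t=3..4: t=3:−1/48 t=4:+1/144 = -1/72
⇒ 3j(3 4 3; -2 1 1)² = 16/693, sgn -1
4πI² = N·(3j₀)²·(3jₘ)² = 32/121
I = +1·√(0.264463/4π) = 0.14506992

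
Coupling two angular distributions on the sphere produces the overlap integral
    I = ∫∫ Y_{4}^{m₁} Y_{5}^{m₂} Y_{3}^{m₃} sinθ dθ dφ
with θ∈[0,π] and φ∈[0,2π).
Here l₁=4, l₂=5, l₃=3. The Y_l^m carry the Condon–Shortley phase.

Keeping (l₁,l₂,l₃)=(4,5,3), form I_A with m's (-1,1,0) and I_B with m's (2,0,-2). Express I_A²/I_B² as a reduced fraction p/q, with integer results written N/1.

Same 4,5,3: normalisation and zero-m 3j drop out of the ratio.
A: Δ: 6! 2! 4! / 13! → 1/180180; sum: t=3:−1/432 t=4:+1/192 t=5:−1/1440 = 19/8640; 3j²(4 5 3; -1 1 0) = Δ·Π!·Σ² = 361/30030  (sign -1)
B: Δ: 6! 2! 4! / 13! → 1/180180; sum: t=1:−1/2880 t=2:+1/576 = 1/720; 3j²(4 5 3; 2 0 -2) = Δ·Π!·Σ² = 80/3003  (sign -1)
I_A²/I_B² = (361/30030)/(80/3003) = 361/800

361/800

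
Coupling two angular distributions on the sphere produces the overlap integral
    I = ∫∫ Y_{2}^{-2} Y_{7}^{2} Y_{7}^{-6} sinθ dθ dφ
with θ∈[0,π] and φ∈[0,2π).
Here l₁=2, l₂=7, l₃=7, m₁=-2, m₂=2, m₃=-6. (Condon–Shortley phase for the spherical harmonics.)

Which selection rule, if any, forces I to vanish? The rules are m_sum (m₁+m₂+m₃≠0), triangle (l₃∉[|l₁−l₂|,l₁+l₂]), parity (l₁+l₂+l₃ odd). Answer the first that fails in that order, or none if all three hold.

m_sum

azimuthal sum: -2 + 2 − 6 = -6  ✗
5 ≤ 7 ≤ 9 (triangle on l)
L = 2 + 7 + 7 = 16 (even)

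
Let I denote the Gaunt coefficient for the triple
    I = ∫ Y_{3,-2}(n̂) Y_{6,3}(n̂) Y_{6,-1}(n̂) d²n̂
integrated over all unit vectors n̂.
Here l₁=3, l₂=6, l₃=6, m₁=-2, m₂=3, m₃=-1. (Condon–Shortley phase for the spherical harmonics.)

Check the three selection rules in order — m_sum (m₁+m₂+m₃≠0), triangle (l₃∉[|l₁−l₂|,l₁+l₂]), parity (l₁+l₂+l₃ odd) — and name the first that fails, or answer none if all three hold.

parity

Σmᵢ = 0  ✓
l₃∈[|l₁−l₂|,l₁+l₂]=[3,9], have l₃=6  ✓
Σlᵢ = 15 ⇒ odd  ✗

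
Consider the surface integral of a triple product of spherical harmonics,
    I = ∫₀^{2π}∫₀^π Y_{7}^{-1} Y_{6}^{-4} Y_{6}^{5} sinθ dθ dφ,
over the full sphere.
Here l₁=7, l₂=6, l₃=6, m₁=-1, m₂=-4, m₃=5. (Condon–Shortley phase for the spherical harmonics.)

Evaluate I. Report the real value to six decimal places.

0.000000

L=19 odd ⇒ parity kills the (l;000) factor ⇒ I = 0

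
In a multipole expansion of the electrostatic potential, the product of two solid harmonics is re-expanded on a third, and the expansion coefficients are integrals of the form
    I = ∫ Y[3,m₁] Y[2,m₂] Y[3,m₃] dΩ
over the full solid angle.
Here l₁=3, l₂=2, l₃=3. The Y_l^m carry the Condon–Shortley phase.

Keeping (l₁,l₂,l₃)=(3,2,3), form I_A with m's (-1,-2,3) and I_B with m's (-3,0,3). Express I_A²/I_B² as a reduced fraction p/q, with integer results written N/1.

2/5

Same 3,2,3: normalisation and zero-m 3j drop out of the ratio.
A: Δ: 2! 4! 2! / 9! → 1/3780; sum: t=0:+1/96 = 1/96; 3j²(3 2 3; -1 -2 3) = Δ·Π!·Σ² = 1/42  (sign +1)
B: Δ: 2! 4! 2! / 9! → 1/3780; sum: t=2:+1/96 = 1/96; 3j²(3 2 3; -3 0 3) = Δ·Π!·Σ² = 5/84  (sign +1)
I_A²/I_B² = (1/42)/(5/84) = 2/5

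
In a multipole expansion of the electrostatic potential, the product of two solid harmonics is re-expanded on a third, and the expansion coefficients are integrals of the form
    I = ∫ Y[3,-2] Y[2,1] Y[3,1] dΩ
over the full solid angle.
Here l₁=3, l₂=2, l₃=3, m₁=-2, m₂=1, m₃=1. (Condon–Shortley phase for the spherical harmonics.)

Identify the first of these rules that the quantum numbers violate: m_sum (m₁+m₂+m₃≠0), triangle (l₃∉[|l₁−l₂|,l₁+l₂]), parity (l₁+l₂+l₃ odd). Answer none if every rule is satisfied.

m₁+m₂+m₃ = -2 + 1 + 1 = 0  ✓
triangle: |3−2|=1 ≤ l₃=3 ≤ 3+2=5  ✓
parity: l₁+l₂+l₃ = 8 is even  ✓

none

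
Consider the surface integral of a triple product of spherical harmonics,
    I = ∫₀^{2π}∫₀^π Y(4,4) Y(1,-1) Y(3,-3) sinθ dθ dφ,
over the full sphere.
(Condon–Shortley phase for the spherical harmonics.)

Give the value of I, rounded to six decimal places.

0.325735

Rules hold: Σm=0, L=8 even, 3≤3≤5.
N = 9·3·7 = 189
Δ = 2!·6!·0!/9! = 1/252
Racah Σ t=1..1: t=1:−1/36 = -1/36
⇒ 3j(4 1 3; 0 0 0)² = 4/63, sgn +1
Racah Σ t=0..0: t=0:+1/1440 = 1/1440
⇒ 3j(4 1 3; 4 -1 -3)² = 1/9, sgn +1
4πI² = N·(3j₀)²·(3jₘ)² = 4/3
I = +1·√(1.33333/4π) = 0.32573501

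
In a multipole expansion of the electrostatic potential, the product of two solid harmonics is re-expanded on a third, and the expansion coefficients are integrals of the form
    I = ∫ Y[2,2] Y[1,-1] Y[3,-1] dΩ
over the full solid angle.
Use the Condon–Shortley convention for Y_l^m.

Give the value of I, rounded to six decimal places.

-0.082589

m-sum 0 ✓  L=6 even ✓  1≤3≤3 ✓
Π(2lᵢ+1) = 5×3×7 = 105
triangle coeff Δ(2,1,3) = 1/105
Σ_t [0,0]: t=0:+1/4 = 1/4
(3j)²=3/35 [(2 1 3; 0 0 0)], sign=-1
Σ_t [0,0]: t=0:+1/48 = 1/48
(3j)²=1/105 [(2 1 3; 2 -1 -1)], sign=+1
⇒ 4πI² = 3/35
I = (-1)√(3/35/(4π)) = -0.08258890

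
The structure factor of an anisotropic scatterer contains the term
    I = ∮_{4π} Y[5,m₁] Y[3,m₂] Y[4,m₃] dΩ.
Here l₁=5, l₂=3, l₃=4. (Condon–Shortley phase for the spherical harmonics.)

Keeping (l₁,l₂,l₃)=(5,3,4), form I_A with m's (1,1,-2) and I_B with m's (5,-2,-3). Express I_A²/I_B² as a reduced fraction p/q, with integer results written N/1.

Same 5,3,4: normalisation and zero-m 3j drop out of the ratio.
A: Δ: 4! 6! 2! / 13! → 1/180180; sum: t=2:+1/384 t=3:−1/720 t=4:+1/34560 = 43/34560; 3j²(5 3 4; 1 1 -2) = Δ·Π!·Σ² = 1849/180180  (sign +1)
B: Δ: 4! 6! 2! / 13! → 1/180180; sum: t=0:+1/17280 = 1/17280; 3j²(5 3 4; 5 -2 -3) = Δ·Π!·Σ² = 35/858  (sign -1)
I_A²/I_B² = (1849/180180)/(35/858) = 1849/7350

1849/7350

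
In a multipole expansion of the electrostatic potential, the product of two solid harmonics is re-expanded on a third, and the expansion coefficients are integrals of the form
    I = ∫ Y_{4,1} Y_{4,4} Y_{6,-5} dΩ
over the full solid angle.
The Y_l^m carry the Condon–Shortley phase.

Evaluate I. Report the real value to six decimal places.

m-sum 0 ✓  L=14 even ✓  0≤6≤8 ✓
Π(2lᵢ+1) = 9×9×13 = 1053
triangle coeff Δ(4,4,6) = 1/1261260
Σ_t [0,2]: t=0:+1/4608 t=1:−1/1296 t=2:+1/4608 = -7/20736
(3j)²=20/1287 [(4 4 6; 0 0 0)], sign=-1
Σ_t [2,2]: t=2:+1/172800 = 1/172800
(3j)²=2/65 [(4 4 6; 1 4 -5)], sign=-1
⇒ 4πI² = 72/143
I = (+1)√(72/143/(4π)) = 0.20016738

0.200167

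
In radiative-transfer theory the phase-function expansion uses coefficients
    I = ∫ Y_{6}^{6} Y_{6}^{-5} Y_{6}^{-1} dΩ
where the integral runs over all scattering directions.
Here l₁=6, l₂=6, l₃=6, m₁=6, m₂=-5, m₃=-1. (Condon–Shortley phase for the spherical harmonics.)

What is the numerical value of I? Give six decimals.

0.117823

Checks pass: Σm=0; 18 even; l₃=6∈[0,12].
(2·6+1)(2·6+1)(2·6+1) = 2197
Δ: 6! 6! 6! / 19! → 1/325909584
sum: t=0:+1/373248000 t=1:−1/1728000 t=2:+1/110592 t=3:−1/46656 t=4:+1/110592 t=5:−1/1728000 t=6:+1/373248000 = -7/1555200
3j²(6 6 6; 0 0 0) = Δ·Π!·Σ² = 400/46189  (sign -1)
sum: t=0:+1/62208000 = 1/62208000
3j²(6 6 6; 6 -5 -1) = Δ·Π!·Σ² = 77/8398  (sign -1)
combine: 4πI² = 2197·400/46189·77/8398 = 18200/104329
take √, sign +1: I = 0.11782250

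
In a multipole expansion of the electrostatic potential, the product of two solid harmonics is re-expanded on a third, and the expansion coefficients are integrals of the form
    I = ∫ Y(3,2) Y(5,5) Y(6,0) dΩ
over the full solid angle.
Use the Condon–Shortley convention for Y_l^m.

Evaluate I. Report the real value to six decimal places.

m-sum = 2 + 5 + 0 = 7 ≠ 0 ⇒ I = 0

0.000000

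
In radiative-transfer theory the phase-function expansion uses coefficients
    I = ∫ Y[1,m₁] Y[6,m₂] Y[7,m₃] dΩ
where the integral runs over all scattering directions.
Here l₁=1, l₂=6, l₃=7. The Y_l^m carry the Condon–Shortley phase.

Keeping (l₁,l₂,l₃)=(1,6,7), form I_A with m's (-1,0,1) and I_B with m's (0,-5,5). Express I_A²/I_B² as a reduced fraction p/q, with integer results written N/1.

7/6

Same 1,6,7: normalisation and zero-m 3j drop out of the ratio.
A: Δ: 0! 2! 12! / 15! → 1/1365; sum: t=0:+1/1036800 = 1/1036800; 3j²(1 6 7; -1 0 1) = Δ·Π!·Σ² = 4/195  (sign +1)
B: Δ: 0! 2! 12! / 15! → 1/1365; sum: t=0:+1/39916800 = 1/39916800; 3j²(1 6 7; 0 -5 5) = Δ·Π!·Σ² = 8/455  (sign +1)
I_A²/I_B² = (4/195)/(8/455) = 7/6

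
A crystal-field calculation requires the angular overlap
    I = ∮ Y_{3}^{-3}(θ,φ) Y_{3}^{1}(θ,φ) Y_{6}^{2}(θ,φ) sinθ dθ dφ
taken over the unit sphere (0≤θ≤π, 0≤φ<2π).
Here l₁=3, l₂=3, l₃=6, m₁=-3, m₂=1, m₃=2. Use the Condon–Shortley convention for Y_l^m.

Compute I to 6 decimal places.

Checks pass: Σm=0; 12 even; l₃=6∈[0,6].
(2·3+1)(2·3+1)(2·6+1) = 637
Δ: 0! 6! 6! / 13! → 1/12012
sum: t=0:+1/1296 = 1/1296
3j²(3 3 6; 0 0 0) = Δ·Π!·Σ² = 100/3003  (sign +1)
sum: t=0:+1/34560 = 1/34560
3j²(3 3 6; -3 1 2) = Δ·Π!·Σ² = 1/429  (sign +1)
combine: 4πI² = 637·100/3003·1/429 = 700/14157
take √, sign +1: I = 0.06272757

0.062728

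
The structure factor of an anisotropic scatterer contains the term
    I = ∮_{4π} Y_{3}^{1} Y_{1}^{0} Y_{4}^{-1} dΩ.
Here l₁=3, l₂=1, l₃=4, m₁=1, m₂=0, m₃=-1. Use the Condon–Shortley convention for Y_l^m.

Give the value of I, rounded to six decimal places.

-0.238414

m-sum 0 ✓  L=8 even ✓  2≤4≤4 ✓
Π(2lᵢ+1) = 7×3×9 = 189
triangle coeff Δ(3,1,4) = 1/252
Σ_t [0,0]: t=0:+1/36 = 1/36
(3j)²=4/63 [(3 1 4; 0 0 0)], sign=+1
Σ_t [0,0]: t=0:+1/48 = 1/48
(3j)²=5/84 [(3 1 4; 1 0 -1)], sign=-1
⇒ 4πI² = 5/7
I = (-1)√(5/7/(4π)) = -0.23841361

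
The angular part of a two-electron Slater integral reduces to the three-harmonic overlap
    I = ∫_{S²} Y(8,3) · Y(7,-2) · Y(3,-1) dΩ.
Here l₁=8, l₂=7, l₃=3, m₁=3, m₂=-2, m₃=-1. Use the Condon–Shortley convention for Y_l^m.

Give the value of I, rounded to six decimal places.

-0.144372

Rules hold: Σm=0, L=18 even, 1≤3≤15.
N = 17·15·7 = 1785
Δ = 12!·4!·2!/19! = 1/5290740
Racah Σ t=5..7: t=5:−1/7257600 t=6:+1/2073600 t=7:−1/7257600 = 1/4838400
⇒ 3j(8 7 3; 0 0 0)² = 252/20995, sgn -1
Racah Σ t=3..5: t=3:−1/17418240 t=4:+1/5806080 t=5:−1/29030400 = 1/12441600
⇒ 3j(8 7 3; 3 -2 -1)² = 154/12597, sgn +1
4πI² = N·(3j₀)²·(3jₘ)² = 271656/1037153
I = -1·√(0.261925/4π) = -0.14437211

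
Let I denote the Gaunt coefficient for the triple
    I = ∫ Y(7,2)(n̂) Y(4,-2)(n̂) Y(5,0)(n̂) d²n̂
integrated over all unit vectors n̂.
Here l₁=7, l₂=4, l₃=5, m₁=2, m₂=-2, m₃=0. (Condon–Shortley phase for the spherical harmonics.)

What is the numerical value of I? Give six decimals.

Rules hold: Σm=0, L=16 even, 3≤5≤11.
N = 15·9·11 = 1485
Δ = 6!·8!·2!/17! = 1/6126120
Racah Σ t=2..4: t=2:+1/69120 t=3:−1/20736 t=4:+1/69120 = -1/51840
⇒ 3j(7 4 5; 0 0 0)² = 280/21879, sgn +1
Racah Σ t=0..2: t=0:+1/1036800 t=1:−1/69120 t=2:+1/69120 = 1/1036800
⇒ 3j(7 4 5; 2 -2 0)² = 1/7293, sgn -1
4πI² = N·(3j₀)²·(3jₘ)² = 1400/537251
I = -1·√(0.00260586/4π) = -0.01440026

-0.014400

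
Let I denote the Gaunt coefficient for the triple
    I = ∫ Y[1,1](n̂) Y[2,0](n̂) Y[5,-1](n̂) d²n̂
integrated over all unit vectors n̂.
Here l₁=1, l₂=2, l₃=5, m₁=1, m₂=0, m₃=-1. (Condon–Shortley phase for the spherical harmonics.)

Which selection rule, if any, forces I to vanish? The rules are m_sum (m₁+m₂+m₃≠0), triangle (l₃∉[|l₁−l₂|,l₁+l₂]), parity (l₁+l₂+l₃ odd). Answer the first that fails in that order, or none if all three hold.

triangle

azimuthal sum: 1 + 0 − 1 = 0  ✓
1 ≤ 5 ≤ 3 (triangle on l)  ✗
L = 1 + 2 + 5 = 8 (even)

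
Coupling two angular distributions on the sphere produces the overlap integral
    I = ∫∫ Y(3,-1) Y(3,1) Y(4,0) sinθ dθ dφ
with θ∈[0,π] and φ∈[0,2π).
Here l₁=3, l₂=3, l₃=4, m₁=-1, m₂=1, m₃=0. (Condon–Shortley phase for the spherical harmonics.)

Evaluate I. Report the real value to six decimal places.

-0.025645

Rules hold: Σm=0, L=10 even, 0≤4≤6.
N = 7·7·9 = 441
Δ = 2!·4!·4!/11! = 1/34650
Racah Σ t=0..2: t=0:+1/72 t=1:−1/16 t=2:+1/72 = -5/144
⇒ 3j(3 3 4; 0 0 0)² = 2/77, sgn -1
Racah Σ t=0..2: t=0:+1/1152 t=1:−1/36 t=2:+1/32 = 5/1152
⇒ 3j(3 3 4; -1 1 0)² = 1/1386, sgn +1
4πI² = N·(3j₀)²·(3jₘ)² = 1/121
I = -1·√(0.00826446/4π) = -0.02564498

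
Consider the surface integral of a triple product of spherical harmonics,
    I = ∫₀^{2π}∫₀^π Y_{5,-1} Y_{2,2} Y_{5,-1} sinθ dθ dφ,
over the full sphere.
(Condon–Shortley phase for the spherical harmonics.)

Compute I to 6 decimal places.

m-sum 0 ✓  L=12 even ✓  3≤5≤7 ✓
Π(2lᵢ+1) = 11×5×11 = 605
triangle coeff Δ(5,2,5) = 1/38610
Σ_t [0,2]: t=0:+1/2880 t=1:−1/576 t=2:+1/2880 = -1/960
(3j)²=10/429 [(5 2 5; 0 0 0)], sign=+1
Σ_t [2,2]: t=2:+1/2304 = 1/2304
(3j)²=5/143 [(5 2 5; -1 2 -1)], sign=+1
⇒ 4πI² = 250/507
I = (+1)√(250/507/(4π)) = 0.19808933

0.198089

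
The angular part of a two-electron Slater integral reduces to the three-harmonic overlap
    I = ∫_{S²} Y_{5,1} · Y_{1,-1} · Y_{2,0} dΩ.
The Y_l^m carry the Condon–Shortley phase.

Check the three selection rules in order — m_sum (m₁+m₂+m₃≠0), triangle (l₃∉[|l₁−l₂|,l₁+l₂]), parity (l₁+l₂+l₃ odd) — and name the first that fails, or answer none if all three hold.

azimuthal sum: 1 − 1 + 0 = 0  ✓
4 ≤ 2 ≤ 6 (triangle on l)  ✗
L = 5 + 1 + 2 = 8 (even)

triangle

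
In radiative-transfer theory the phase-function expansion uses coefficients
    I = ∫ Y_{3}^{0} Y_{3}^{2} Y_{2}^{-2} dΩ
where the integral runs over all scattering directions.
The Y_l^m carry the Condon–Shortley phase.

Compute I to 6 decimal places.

Rules hold: Σm=0, L=8 even, 0≤2≤6.
N = 7·7·5 = 245
Δ = 4!·2!·2!/9! = 1/3780
Racah Σ t=1..3: t=1:−1/24 t=2:+1/4 t=3:−1/24 = 1/6
⇒ 3j(3 3 2; 0 0 0)² = 4/105, sgn +1
Racah Σ t=3..3: t=3:−1/24 = -1/24
⇒ 3j(3 3 2; 0 2 -2)² = 1/21, sgn -1
4πI² = N·(3j₀)²·(3jₘ)² = 4/9
I = -1·√(0.444444/4π) = -0.18806319

-0.188063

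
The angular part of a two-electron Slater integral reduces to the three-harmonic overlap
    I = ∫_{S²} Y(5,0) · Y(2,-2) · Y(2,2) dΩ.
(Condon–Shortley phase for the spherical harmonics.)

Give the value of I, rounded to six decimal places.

0.000000

|5−2|≤2≤5+2 violated ⇒ I = 0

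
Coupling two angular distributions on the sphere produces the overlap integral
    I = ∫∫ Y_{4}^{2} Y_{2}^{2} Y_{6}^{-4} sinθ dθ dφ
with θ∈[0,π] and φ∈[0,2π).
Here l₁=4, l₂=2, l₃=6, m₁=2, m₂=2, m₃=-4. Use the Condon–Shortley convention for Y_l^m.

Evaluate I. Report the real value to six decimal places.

m-sum 0 ✓  L=12 even ✓  2≤6≤6 ✓
Π(2lᵢ+1) = 9×5×13 = 585
triangle coeff Δ(4,2,6) = 1/6435
Σ_t [0,0]: t=0:+1/2304 = 1/2304
(3j)²=5/143 [(4 2 6; 0 0 0)], sign=+1
Σ_t [0,0]: t=0:+1/34560 = 1/34560
(3j)²=14/429 [(4 2 6; 2 2 -4)], sign=+1
⇒ 4πI² = 1050/1573
I = (+1)√(1050/1573/(4π)) = 0.23047581

0.230476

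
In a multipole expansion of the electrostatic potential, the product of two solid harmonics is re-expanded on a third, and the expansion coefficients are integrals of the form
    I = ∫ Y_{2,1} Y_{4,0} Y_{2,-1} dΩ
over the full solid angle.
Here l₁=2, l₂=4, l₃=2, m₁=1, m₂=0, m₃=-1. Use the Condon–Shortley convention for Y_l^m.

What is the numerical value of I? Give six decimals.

Checks pass: Σm=0; 8 even; l₃=2∈[2,6].
(2·2+1)(2·4+1)(2·2+1) = 225
Δ: 4! 0! 4! / 9! → 1/630
sum: t=2:+1/16 = 1/16
3j²(2 4 2; 0 0 0) = Δ·Π!·Σ² = 2/35  (sign +1)
sum: t=1:−1/36 = -1/36
3j²(2 4 2; 1 0 -1) = Δ·Π!·Σ² = 8/315  (sign +1)
combine: 4πI² = 225·2/35·8/315 = 16/49
take √, sign +1: I = 0.16119702

0.161197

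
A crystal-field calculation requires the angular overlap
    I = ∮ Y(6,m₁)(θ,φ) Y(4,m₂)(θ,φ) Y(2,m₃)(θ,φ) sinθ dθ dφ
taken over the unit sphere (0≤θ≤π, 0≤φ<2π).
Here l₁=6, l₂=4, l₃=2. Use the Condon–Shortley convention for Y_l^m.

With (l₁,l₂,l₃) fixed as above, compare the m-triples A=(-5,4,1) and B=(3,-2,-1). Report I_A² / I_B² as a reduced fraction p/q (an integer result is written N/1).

l's match ⇒ only the (l;m) 3-j factors differ between A and B.
A: triangle coeff Δ(6,4,2) = 1/6435; Σ_t [8,8]: t=8:+1/241920 = 1/241920; (3j)²=1/39 [(6 4 2; -5 4 1)], sign=-1
B: triangle coeff Δ(6,4,2) = 1/6435; Σ_t [2,2]: t=2:+1/8640 = 1/8640; (3j)²=28/715 [(6 4 2; 3 -2 -1)], sign=-1
I_A²/I_B² = (1/39)/(28/715) = 55/84

55/84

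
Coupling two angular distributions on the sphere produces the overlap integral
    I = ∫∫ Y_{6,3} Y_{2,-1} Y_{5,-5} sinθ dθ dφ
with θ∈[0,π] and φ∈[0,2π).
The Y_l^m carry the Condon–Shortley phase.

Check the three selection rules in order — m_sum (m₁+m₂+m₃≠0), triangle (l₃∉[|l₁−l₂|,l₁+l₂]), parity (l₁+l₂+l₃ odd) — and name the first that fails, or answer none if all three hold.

m_sum

azimuthal sum: 3 − 1 − 5 = -3  ✗
4 ≤ 5 ≤ 8 (triangle on l)
L = 6 + 2 + 5 = 13 (odd)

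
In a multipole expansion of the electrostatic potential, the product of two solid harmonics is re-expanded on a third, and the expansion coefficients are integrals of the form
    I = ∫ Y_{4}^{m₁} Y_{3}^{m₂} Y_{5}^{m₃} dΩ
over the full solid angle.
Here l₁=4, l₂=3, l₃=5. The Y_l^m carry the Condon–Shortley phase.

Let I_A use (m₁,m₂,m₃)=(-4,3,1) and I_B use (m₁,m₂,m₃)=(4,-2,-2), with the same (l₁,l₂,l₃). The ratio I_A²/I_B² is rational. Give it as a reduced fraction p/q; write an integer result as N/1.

l's match ⇒ only the (l;m) 3-j factors differ between A and B.
A: triangle coeff Δ(4,3,5) = 1/180180; Σ_t [2,2]: t=2:+1/34560 = 1/34560; (3j)²=1/429 [(4 3 5; -4 3 1)], sign=+1
B: triangle coeff Δ(4,3,5) = 1/180180; Σ_t [0,0]: t=0:+1/8640 = 1/8640; (3j)²=14/1287 [(4 3 5; 4 -2 -2)], sign=-1
I_A²/I_B² = (1/429)/(14/1287) = 3/14

3/14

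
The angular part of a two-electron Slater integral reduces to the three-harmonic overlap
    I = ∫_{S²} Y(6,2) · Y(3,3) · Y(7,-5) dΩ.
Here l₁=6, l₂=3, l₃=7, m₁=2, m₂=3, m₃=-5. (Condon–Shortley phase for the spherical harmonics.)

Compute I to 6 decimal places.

Checks pass: Σm=0; 16 even; l₃=7∈[3,9].
(2·6+1)(2·3+1)(2·7+1) = 1365
Δ: 2! 10! 4! / 17! → 1/2042040
sum: t=0:+1/207360 t=1:−1/57600 t=2:+1/207360 = -1/129600
3j²(6 3 7; 0 0 0) = Δ·Π!·Σ² = 168/12155  (sign +1)
sum: t=2:+1/3870720 = 1/3870720
3j²(6 3 7; 2 3 -5) = Δ·Π!·Σ² = 135/6188  (sign +1)
combine: 4πI² = 1365·168/12155·135/6188 = 17010/41327
take √, sign +1: I = 0.18097988

0.180980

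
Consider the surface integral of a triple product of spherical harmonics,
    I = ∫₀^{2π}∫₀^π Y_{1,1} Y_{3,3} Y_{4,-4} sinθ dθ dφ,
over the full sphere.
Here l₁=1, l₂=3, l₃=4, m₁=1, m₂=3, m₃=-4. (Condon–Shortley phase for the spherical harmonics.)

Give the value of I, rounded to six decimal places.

0.325735

m-sum 0 ✓  L=8 even ✓  2≤4≤4 ✓
Π(2lᵢ+1) = 3×7×9 = 189
triangle coeff Δ(1,3,4) = 1/252
Σ_t [0,0]: t=0:+1/36 = 1/36
(3j)²=4/63 [(1 3 4; 0 0 0)], sign=+1
Σ_t [0,0]: t=0:+1/1440 = 1/1440
(3j)²=1/9 [(1 3 4; 1 3 -4)], sign=+1
⇒ 4πI² = 4/3
I = (+1)√(4/3/(4π)) = 0.32573501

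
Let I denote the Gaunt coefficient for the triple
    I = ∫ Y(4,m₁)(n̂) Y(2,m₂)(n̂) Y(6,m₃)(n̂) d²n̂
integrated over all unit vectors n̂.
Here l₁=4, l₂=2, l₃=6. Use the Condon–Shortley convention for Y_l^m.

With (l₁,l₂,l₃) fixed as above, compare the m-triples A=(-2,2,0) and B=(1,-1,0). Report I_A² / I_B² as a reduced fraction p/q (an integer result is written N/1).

1/8

l's match ⇒ only the (l;m) 3-j factors differ between A and B.
A: triangle coeff Δ(4,2,6) = 1/6435; Σ_t [0,0]: t=0:+1/34560 = 1/34560; (3j)²=1/429 [(4 2 6; -2 2 0)], sign=+1
B: triangle coeff Δ(4,2,6) = 1/6435; Σ_t [0,0]: t=0:+1/4320 = 1/4320; (3j)²=8/429 [(4 2 6; 1 -1 0)], sign=+1
I_A²/I_B² = (1/429)/(8/429) = 1/8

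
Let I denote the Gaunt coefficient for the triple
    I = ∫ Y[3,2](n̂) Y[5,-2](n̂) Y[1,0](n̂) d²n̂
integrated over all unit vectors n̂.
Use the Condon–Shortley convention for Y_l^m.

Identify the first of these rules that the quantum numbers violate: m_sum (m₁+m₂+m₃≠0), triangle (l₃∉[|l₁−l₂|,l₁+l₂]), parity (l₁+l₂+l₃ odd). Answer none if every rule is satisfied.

azimuthal sum: 2 − 2 + 0 = 0  ✓
2 ≤ 1 ≤ 8 (triangle on l)  ✗
L = 3 + 5 + 1 = 9 (odd)

triangle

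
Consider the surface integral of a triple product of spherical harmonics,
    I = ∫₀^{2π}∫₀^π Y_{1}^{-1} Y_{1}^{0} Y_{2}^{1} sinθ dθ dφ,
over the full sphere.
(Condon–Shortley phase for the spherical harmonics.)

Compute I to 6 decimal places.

-0.218510

Checks pass: Σm=0; 4 even; l₃=2∈[0,2].
(2·1+1)(2·1+1)(2·2+1) = 45
Δ: 0! 2! 2! / 5! → 1/30
sum: t=0:+1/1 = 1/1
3j²(1 1 2; 0 0 0) = Δ·Π!·Σ² = 2/15  (sign +1)
sum: t=0:+1/2 = 1/2
3j²(1 1 2; -1 0 1) = Δ·Π!·Σ² = 1/10  (sign -1)
combine: 4πI² = 45·2/15·1/10 = 3/5
take √, sign -1: I = -0.21850969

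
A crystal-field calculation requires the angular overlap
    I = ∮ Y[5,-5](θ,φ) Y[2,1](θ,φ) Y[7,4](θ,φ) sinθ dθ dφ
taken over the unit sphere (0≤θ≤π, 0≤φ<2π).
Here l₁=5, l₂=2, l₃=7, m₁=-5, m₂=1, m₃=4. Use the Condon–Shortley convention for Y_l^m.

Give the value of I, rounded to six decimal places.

0.037585

Checks pass: Σm=0; 14 even; l₃=7∈[3,7].
(2·5+1)(2·2+1)(2·7+1) = 825
Δ: 0! 10! 4! / 15! → 1/15015
sum: t=0:+1/57600 = 1/57600
3j²(5 2 7; 0 0 0) = Δ·Π!·Σ² = 21/715  (sign -1)
sum: t=0:+1/21772800 = 1/21772800
3j²(5 2 7; -5 1 4) = Δ·Π!·Σ² = 1/1365  (sign -1)
combine: 4πI² = 825·21/715·1/1365 = 3/169
take √, sign +1: I = 0.03758481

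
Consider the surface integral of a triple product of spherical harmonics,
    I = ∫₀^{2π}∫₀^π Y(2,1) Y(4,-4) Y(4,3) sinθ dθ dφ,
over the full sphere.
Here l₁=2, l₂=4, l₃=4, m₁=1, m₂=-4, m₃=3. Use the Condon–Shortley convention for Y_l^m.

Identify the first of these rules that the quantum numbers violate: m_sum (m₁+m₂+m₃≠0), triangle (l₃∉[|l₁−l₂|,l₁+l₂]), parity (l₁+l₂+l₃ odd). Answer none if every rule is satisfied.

Σmᵢ = 0  ✓
l₃∈[|l₁−l₂|,l₁+l₂]=[2,6], have l₃=4  ✓
Σlᵢ = 10 ⇒ even  ✓

none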